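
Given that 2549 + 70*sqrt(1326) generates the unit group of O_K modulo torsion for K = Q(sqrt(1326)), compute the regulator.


epsilon = 2549 + 70*sqrt(1326)
= 5097.9998
R = ln(5097.9998)
= 8.5366

8.5366


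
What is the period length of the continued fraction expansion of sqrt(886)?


Run the CF algorithm for sqrt(886).
a_0 = floor(sqrt(886)) = 29; set m_0=0, q_0=1.
Recurrence: m' = q*a - m,  q' = (d - m'^2)/q,  a' = floor((a_0 + m')/q').
  step 1: m=29, q=45, a=1
  step 2: m=16, q=14, a=3
  step 3: m=26, q=15, a=3
  step 4: m=19, q=35, a=1
  step 5: m=16, q=18, a=2
  step 6: m=20, q=27, a=1
  step 7: m=7, q=31, a=1
  step 8: m=24, q=10, a=5
  step 9: m=26, q=21, a=2
  step 10: m=16, q=30, a=1
  step 11: m=14, q=23, a=1
  step 12: m=9, q=35, a=1
  step 13: m=26, q=6, a=9
  step 14: m=28, q=17, a=3
  step 15: m=23, q=21, a=2
  step 16: m=19, q=25, a=1
  step 17: m=6, q=34, a=1
  step 18: m=28, q=3, a=19
  step 19: m=29, q=15, a=3
  step 20: m=16, q=42, a=1
  step 21: m=26, q=5, a=11
  step 22: m=29, q=9, a=6
  step 23: m=25, q=29, a=1
  step 24: m=4, q=30, a=1
  step 25: m=26, q=7, a=7
  step 26: m=23, q=51, a=1
  step 27: m=28, q=2, a=28
  step 28: m=28, q=51, a=1
  step 29: m=23, q=7, a=7
  step 30: m=26, q=30, a=1
  step 31: m=4, q=29, a=1
  step 32: m=25, q=9, a=6
  step 33: m=29, q=5, a=11
  step 34: m=26, q=42, a=1
  step 35: m=16, q=15, a=3
  step 36: m=29, q=3, a=19
  step 37: m=28, q=34, a=1
  step 38: m=6, q=25, a=1
  step 39: m=19, q=21, a=2
  step 40: m=23, q=17, a=3
  step 41: m=28, q=6, a=9
  step 42: m=26, q=35, a=1
  step 43: m=9, q=23, a=1
  step 44: m=14, q=30, a=1
  step 45: m=16, q=21, a=2
  step 46: m=26, q=10, a=5
  step 47: m=24, q=31, a=1
  step 48: m=7, q=27, a=1
  step 49: m=20, q=18, a=2
  step 50: m=16, q=35, a=1
  step 51: m=19, q=15, a=3
  step 52: m=26, q=14, a=3
  step 53: m=16, q=45, a=1
  step 54: m=29, q=1, a=58
a_54 = 2*a_0 = 58, so the period closes here.
sqrt(886) = [29; 1, 3, 3, 1, 2, 1, 1, 5, 2, 1, 1, 1, 9, 3, 2, 1, 1, 19, 3, 1, 11, 6, 1, 1, 7, 1, 28, 1, 7, 1, 1, 6, 11, 1, 3, 19, 1, 1, 2, 3, 9, 1, 1, 1, 2, 5, 1, 1, 2, 1, 3, 3, 1, 58]
Period length = 54

54


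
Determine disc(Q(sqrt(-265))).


For K = Q(sqrt(d)) with d squarefree: disc(K) = d if d = 1 mod 4, and disc(K) = 4d if d = 2 or 3 mod 4.
Here d = -265, and d mod 4 = 3.
d = 3 mod 4, not 1 (O_K = Z[sqrt(d)]), so disc(K) = 4d = 4 * (-265) = -1060

-1060


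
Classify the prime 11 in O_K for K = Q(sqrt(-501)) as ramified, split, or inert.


K = Q(sqrt(-501)). Since d mod 4 = 3, disc(K) = -2004.
Check p | disc: -2004 mod 11 = 9.
p does not divide disc. Compute Legendre symbol (d/p):
5^((11-1)/2) mod 11 = 1
(d/p) = 1, so p splits: (p) = P*P' with e=1, f=1, g=2.
Therefore p is split.

split


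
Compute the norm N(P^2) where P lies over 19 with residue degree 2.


N(P^a) = p^(a*f)
= 19^(2*2)
= 19^4
= 130321

130321


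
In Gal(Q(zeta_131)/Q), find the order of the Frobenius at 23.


The Frobenius at p in Gal(Q(zeta_n)/Q) = (Z/nZ)* is the class of p, so its order is ord_131(23), the smallest k >= 1 with 23^k = 1 mod 131.
n = 131 = 131, phi(131) = 130; the order divides phi(n).
Divisors of 130: 1, 2, 5, 10, 13, 26, 65, 130
Repeated squaring mod 131: 23^1 = 23, 23^2 = 5, 23^4 = 25, 23^8 = 101, 23^16 = 114, 23^32 = 27, 23^64 = 74, 23^128 = 105
Test divisors in increasing order:
  k=1: 23^1 = 23 mod 131
  k=2: 23^2 = 5 mod 131
  k=5: 23^5 = 25 * 23 = 51 mod 131
  k=10: 23^10 = 101 * 5 = 112 mod 131
  k=13: 23^13 = 101 * 25 * 23 = 42 mod 131
  k=26: 23^26 = 114 * 101 * 5 = 61 mod 131
  k=65: 23^65 = 74 * 23 = 130 mod 131
  k=130: 23^130 = 105 * 5 = 1 mod 131  <- first divisor giving 1
Order = 130

130


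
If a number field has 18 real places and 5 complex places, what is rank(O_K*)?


By Dirichlet's unit theorem:
rank = r1 + r2 - 1
= 18 + 5 - 1
= 22

22


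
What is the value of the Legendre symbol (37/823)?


p = 823 is prime, so compute (37/823) with the reciprocity algorithm (Jacobi-symbol steps: pull out 2s via (2/n), flip via reciprocity, reduce):
  reciprocity: (37/823) -> +(823/37)
  reduce: (9/37)
  reciprocity: (9/37) -> +(37/9)
  reduce: (1/9)
  (1/9) = 1
Product of signs = 1
(37/823) = 1

1


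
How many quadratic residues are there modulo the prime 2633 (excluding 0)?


For prime p, the number of non-zero quadratic residues is (p-1)/2.
= (2633-1)/2
= 1316

1316


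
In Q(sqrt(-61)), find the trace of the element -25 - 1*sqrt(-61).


Tr(a + b*sqrt(d)) = (a + b*sqrt(d)) + (a - b*sqrt(d)) = 2a
= 2 * (-25)
= -50

-50


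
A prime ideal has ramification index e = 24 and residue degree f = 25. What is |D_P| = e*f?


|D_P| = e * f
= 24 * 25
= 600

600


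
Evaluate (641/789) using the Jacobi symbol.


Compute (641/789) via quadratic reciprocity:
  reciprocity: (641/789) -> +(789/641)
  reduce: (148/641)
  pull out 2: (2/641) = +1  (since 641 mod 8 = 1)
  pull out 2: (2/641) = +1  (since 641 mod 8 = 1)
  reciprocity: (37/641) -> +(641/37)
  reduce: (12/37)
  pull out 2: (2/37) = -1  (since 37 mod 8 = 5)
  pull out 2: (2/37) = -1  (since 37 mod 8 = 5)
  reciprocity: (3/37) -> +(37/3)
  reduce: (1/3)
  (1/3) = 1
Product of signs = 1

1


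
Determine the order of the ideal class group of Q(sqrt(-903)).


K = Q(sqrt(-903)). d mod 4 = 1, so D = disc(K) = d = -903
h(K) equals the number of primitive reduced positive-definite forms (a, b, c) = a*x^2 + b*x*y + c*y^2 with b^2 - 4ac = D,
where reduced means |b| <= a <= c, with b >= 0 whenever |b| = a or a = c, and primitive means gcd(a, b, c) = 1.
Reduced forces 3a^2 <= |D| = 903, so 1 <= a <= 17; b must have the parity of D, and c = (b^2 - D)/(4a) must be an integer >= a.
Enumerate a = 1..17, b in [-a, a]:
  a=1: (1, 1, 226)  [1]
  a=2: (2, -1, 113), (2, 1, 113)  [2]
  a=3: (3, 3, 76)  [1]
  a=4: (4, -3, 57), (4, 3, 57)  [2]
  a=5: none
  a=6: (6, -3, 38), (6, 3, 38)  [2]
  a=7: (7, 7, 34)  [1]
  a=8: (8, -5, 29), (8, 5, 29)  [2]
  a=9..11: none
  a=12: (12, -3, 19), (12, 3, 19)  [2]
  a=13: none
  a=14: (14, -7, 17), (14, 7, 17)  [2]
  a=15: none
  a=16: (16, 11, 16)  [1]
  a=17: none
Total reduced forms: 1 + 2 + 1 + 2 + 2 + 1 + 2 + 2 + 2 + 1 = 16
h = 16

16


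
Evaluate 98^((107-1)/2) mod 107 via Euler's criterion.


p = 107 is prime and the exponent is (p-1)/2 = 53, so by Euler's criterion 98^53 = (98/107) = +1 or -1 mod 107.
Compute by square-and-multiply:
  53 = 32 + 16 + 4 + 1 (binary 110101)
  Repeated squaring mod 107: 98^1 = 98, 98^2 = 81, 98^4 = 34, 98^8 = 86, 98^16 = 13, 98^32 = 62
  98^53 = 98^32 * 98^16 * 98^4 * 98^1 = 62 * 13 * 34 * 98 mod 107
    62 * 13 = 806 = 57 mod 107
    57 * 34 = 1938 = 12 mod 107
    12 * 98 = 1176 = 106 mod 107
  98^53 = 106 mod 107
Result 106 = p - 1 = -1 mod 107: 98 is a quadratic non-residue mod 107. As a residue in [0, p-1] the value is 106.
98^53 mod 107 = 106

106


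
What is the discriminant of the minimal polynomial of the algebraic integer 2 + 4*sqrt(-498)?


The element 2 + 4*sqrt(-498) has minimal polynomial:
x^2 - 4*x + 7972
Discriminant = (-4)^2 - 4*(7972)
= 16 - 31888
= -31872

-31872


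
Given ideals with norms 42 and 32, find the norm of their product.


N(IJ) = N(I) * N(J)
= 42 * 32
= 1344

1344


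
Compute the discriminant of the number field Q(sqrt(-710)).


For K = Q(sqrt(d)) with d squarefree: disc(K) = d if d = 1 mod 4, and disc(K) = 4d if d = 2 or 3 mod 4.
Here d = -710, and d mod 4 = 2.
d = 2 mod 4, not 1 (O_K = Z[sqrt(d)]), so disc(K) = 4d = 4 * (-710) = -2840

-2840


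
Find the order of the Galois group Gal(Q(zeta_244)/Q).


|Gal(Q(zeta_244)/Q)| = phi(244)
= 120

120


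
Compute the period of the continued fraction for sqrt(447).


Run the CF algorithm for sqrt(447).
a_0 = floor(sqrt(447)) = 21; set m_0=0, q_0=1.
Recurrence: m' = q*a - m,  q' = (d - m'^2)/q,  a' = floor((a_0 + m')/q').
  step 1: m=21, q=6, a=7
  step 2: m=21, q=1, a=42
a_2 = 2*a_0 = 42, so the period closes here.
sqrt(447) = [21; 7, 42]
Period length = 2

2


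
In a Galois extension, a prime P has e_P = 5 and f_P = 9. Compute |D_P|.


|D_P| = e * f
= 5 * 9
= 45

45


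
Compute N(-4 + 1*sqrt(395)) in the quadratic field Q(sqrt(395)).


N(a + b*sqrt(d)) = a^2 - d*b^2
= (-4)^2 - (395)*(1)^2
= 16 - 395
= -379

-379


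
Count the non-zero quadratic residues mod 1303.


For prime p, the number of non-zero quadratic residues is (p-1)/2.
= (1303-1)/2
= 651

651


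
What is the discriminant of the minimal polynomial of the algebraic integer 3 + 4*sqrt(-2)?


The element 3 + 4*sqrt(-2) has minimal polynomial:
x^2 - 6*x + 41
Discriminant = (-6)^2 - 4*(41)
= 36 - 164
= -128

-128


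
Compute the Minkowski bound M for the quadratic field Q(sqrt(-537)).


d = -537, d mod 4 = 3, so disc(K) = 4d = -2148; |disc(K)| = 2148
Imaginary quadratic field, so n = 2, s = r2 = 1, r1 = 0
M = (n!/n^n) * (4/pi)^s * sqrt(|disc(K)|) = (2!/2^2) * (4/pi)^1 * sqrt(2148)
= 0.5 * 1.273240 * 46.346521
= 29.5051

29.5051


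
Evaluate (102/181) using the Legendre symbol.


p = 181 is prime, so compute (102/181) with the reciprocity algorithm (Jacobi-symbol steps: pull out 2s via (2/n), flip via reciprocity, reduce):
  pull out 2: (2/181) = -1  (since 181 mod 8 = 5)
  reciprocity: (51/181) -> +(181/51)
  reduce: (28/51)
  pull out 2: (2/51) = -1  (since 51 mod 8 = 3)
  pull out 2: (2/51) = -1  (since 51 mod 8 = 3)
  reciprocity: (7/51) -> -(51/7)
  reduce: (2/7)
  pull out 2: (2/7) = +1  (since 7 mod 8 = 7)
  (1/7) = 1
Product of signs = 1
(102/181) = 1

1


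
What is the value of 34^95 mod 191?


p = 191 is prime and the exponent is (p-1)/2 = 95, so by Euler's criterion 34^95 = (34/191) = +1 or -1 mod 191.
Compute by square-and-multiply:
  95 = 64 + 16 + 8 + 4 + 2 + 1 (binary 1011111)
  Repeated squaring mod 191: 34^1 = 34, 34^2 = 10, 34^4 = 100, 34^8 = 68, 34^16 = 40, 34^32 = 72, 34^64 = 27
  34^95 = 34^64 * 34^16 * 34^8 * 34^4 * 34^2 * 34^1 = 27 * 40 * 68 * 100 * 10 * 34 mod 191
    27 * 40 = 1080 = 125 mod 191
    125 * 68 = 8500 = 96 mod 191
    96 * 100 = 9600 = 50 mod 191
    50 * 10 = 500 = 118 mod 191
    118 * 34 = 4012 = 1 mod 191
  34^95 = 1 mod 191
Result 1: 34 is a quadratic residue mod 191.
34^95 mod 191 = 1

1


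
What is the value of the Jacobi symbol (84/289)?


Compute (84/289) via quadratic reciprocity:
  pull out 2: (2/289) = +1  (since 289 mod 8 = 1)
  pull out 2: (2/289) = +1  (since 289 mod 8 = 1)
  reciprocity: (21/289) -> +(289/21)
  reduce: (16/21)
  pull out 2: (2/21) = -1  (since 21 mod 8 = 5)
  pull out 2: (2/21) = -1  (since 21 mod 8 = 5)
  pull out 2: (2/21) = -1  (since 21 mod 8 = 5)
  pull out 2: (2/21) = -1  (since 21 mod 8 = 5)
  (1/21) = 1
Product of signs = 1

1


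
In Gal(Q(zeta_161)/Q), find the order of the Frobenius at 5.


The Frobenius at p in Gal(Q(zeta_n)/Q) = (Z/nZ)* is the class of p, so its order is ord_161(5), the smallest k >= 1 with 5^k = 1 mod 161.
n = 161 = 7 * 23, phi(161) = 132; the order divides phi(n).
Divisors of 132: 1, 2, 3, 4, 6, 11, 12, 22, 33, 44, 66, 132
Repeated squaring mod 161: 5^1 = 5, 5^2 = 25, 5^4 = 142, 5^8 = 39, 5^16 = 72, 5^32 = 32, 5^64 = 58, 5^128 = 144
Test divisors in increasing order:
  k=1: 5^1 = 5 mod 161
  k=2: 5^2 = 25 mod 161
  k=3: 5^3 = 25 * 5 = 125 mod 161
  k=4: 5^4 = 142 mod 161
  k=6: 5^6 = 142 * 25 = 8 mod 161
  k=11: 5^11 = 39 * 25 * 5 = 45 mod 161
  k=12: 5^12 = 39 * 142 = 64 mod 161
  k=22: 5^22 = 72 * 142 * 25 = 93 mod 161
  k=33: 5^33 = 32 * 5 = 160 mod 161
  k=44: 5^44 = 32 * 39 * 142 = 116 mod 161
  k=66: 5^66 = 58 * 25 = 1 mod 161  <- first divisor giving 1
Order = 66

66


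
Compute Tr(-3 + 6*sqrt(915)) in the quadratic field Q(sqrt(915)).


Tr(a + b*sqrt(d)) = (a + b*sqrt(d)) + (a - b*sqrt(d)) = 2a
= 2 * (-3)
= -6

-6


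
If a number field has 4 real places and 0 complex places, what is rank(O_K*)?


By Dirichlet's unit theorem:
rank = r1 + r2 - 1
= 4 + 0 - 1
= 3

3


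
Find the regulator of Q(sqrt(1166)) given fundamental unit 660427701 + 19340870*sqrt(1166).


epsilon = 660427701 + 19340870*sqrt(1166)
= 1.3209e+09
R = ln(1.3209e+09)
= 21.0015

21.0015


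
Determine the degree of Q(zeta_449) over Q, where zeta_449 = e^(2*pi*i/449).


The degree equals Euler's totient phi(449).
449 = 449
phi(449) = 448

448


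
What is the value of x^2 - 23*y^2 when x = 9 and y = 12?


x^2 - d*y^2
= 9^2 - 23*12^2
= 81 - 3312
= -3231

-3231


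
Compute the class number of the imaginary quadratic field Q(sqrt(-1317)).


K = Q(sqrt(-1317)). d mod 4 = 3, so D = disc(K) = 4d = -5268
h(K) equals the number of primitive reduced positive-definite forms (a, b, c) = a*x^2 + b*x*y + c*y^2 with b^2 - 4ac = D,
where reduced means |b| <= a <= c, with b >= 0 whenever |b| = a or a = c, and primitive means gcd(a, b, c) = 1.
Reduced forces 3a^2 <= |D| = 5268, so 1 <= a <= 41; b must have the parity of D, and c = (b^2 - D)/(4a) must be an integer >= a.
Enumerate a = 1..41, b in [-a, a]:
  a=1: (1, 0, 1317)  [1]
  a=2: (2, 2, 659)  [1]
  a=3: (3, 0, 439)  [1]
  a=4..5: none
  a=6: (6, 6, 221)  [1]
  a=7..10: none
  a=11: (11, -10, 122), (11, 10, 122)  [2]
  a=12: none
  a=13: (13, -6, 102), (13, 6, 102)  [2]
  a=14..16: none
  a=17: (17, -6, 78), (17, 6, 78)  [2]
  a=18..21: none
  a=22: (22, -10, 61), (22, 10, 61)  [2]
  a=23..25: none
  a=26: (26, -6, 51), (26, 6, 51)  [2]
  a=27..30: none
  a=31: (31, -8, 43), (31, 8, 43)  [2]
  a=32: none
  a=33: (33, -12, 41), (33, 12, 41)  [2]
  a=34: (34, -6, 39), (34, 6, 39)  [2]
  a=35..41: none
Total reduced forms: 1 + 1 + 1 + 1 + 2 + 2 + 2 + 2 + 2 + 2 + 2 + 2 = 20
h = 20

20


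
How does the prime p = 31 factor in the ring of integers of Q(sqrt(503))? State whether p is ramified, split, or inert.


K = Q(sqrt(503)). Since d mod 4 = 3, disc(K) = 2012.
Check p | disc: 2012 mod 31 = 28.
p does not divide disc. Compute Legendre symbol (d/p):
7^((31-1)/2) mod 31 = 1
(d/p) = 1, so p splits: (p) = P*P' with e=1, f=1, g=2.
Therefore p is split.

split


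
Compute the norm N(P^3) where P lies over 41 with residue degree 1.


N(P^a) = p^(a*f)
= 41^(3*1)
= 41^3
= 68921

68921


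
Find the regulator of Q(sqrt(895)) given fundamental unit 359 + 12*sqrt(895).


epsilon = 359 + 12*sqrt(895)
= 717.9986
R = ln(717.9986)
= 6.5765

6.5765


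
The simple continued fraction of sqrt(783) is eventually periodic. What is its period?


Run the CF algorithm for sqrt(783).
a_0 = floor(sqrt(783)) = 27; set m_0=0, q_0=1.
Recurrence: m' = q*a - m,  q' = (d - m'^2)/q,  a' = floor((a_0 + m')/q').
  step 1: m=27, q=54, a=1
  step 2: m=27, q=1, a=54
a_2 = 2*a_0 = 54, so the period closes here.
sqrt(783) = [27; 1, 54]
Period length = 2

2


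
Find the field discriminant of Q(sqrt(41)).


For K = Q(sqrt(d)) with d squarefree: disc(K) = d if d = 1 mod 4, and disc(K) = 4d if d = 2 or 3 mod 4.
Here d = 41, and d mod 4 = 1.
d = 1 mod 4 (O_K = Z[(1+sqrt(d))/2]), so disc(K) = d = 41

41


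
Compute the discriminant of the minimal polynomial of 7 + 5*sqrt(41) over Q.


The element 7 + 5*sqrt(41) has minimal polynomial:
x^2 - 14*x - 976
Discriminant = (-14)^2 - 4*(-976)
= 196 + 3904
= 4100

4100


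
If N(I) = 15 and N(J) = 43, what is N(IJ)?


N(IJ) = N(I) * N(J)
= 15 * 43
= 645

645


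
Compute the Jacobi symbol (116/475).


Compute (116/475) via quadratic reciprocity:
  pull out 2: (2/475) = -1  (since 475 mod 8 = 3)
  pull out 2: (2/475) = -1  (since 475 mod 8 = 3)
  reciprocity: (29/475) -> +(475/29)
  reduce: (11/29)
  reciprocity: (11/29) -> +(29/11)
  reduce: (7/11)
  reciprocity: (7/11) -> -(11/7)
  reduce: (4/7)
  pull out 2: (2/7) = +1  (since 7 mod 8 = 7)
  pull out 2: (2/7) = +1  (since 7 mod 8 = 7)
  (1/7) = 1
Product of signs = -1

-1


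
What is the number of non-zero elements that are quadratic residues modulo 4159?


For prime p, the number of non-zero quadratic residues is (p-1)/2.
= (4159-1)/2
= 2079

2079


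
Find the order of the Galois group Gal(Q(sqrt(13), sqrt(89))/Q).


The 2 square roots of distinct primes are multiplicatively independent over Q,
so [K:Q] = 2^2 and Gal(K/Q) is isomorphic to (Z/2Z)^2.
|Gal| = 2^2 = 4

4


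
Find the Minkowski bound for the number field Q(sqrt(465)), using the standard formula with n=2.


d = 465, d mod 4 = 1, so disc(K) = d = 465; |disc(K)| = 465
Real quadratic field, so n = 2, s = r2 = 0, r1 = 2
M = (n!/n^n) * (4/pi)^s * sqrt(|disc(K)|) = (2!/2^2) * (4/pi)^0 * sqrt(465)
= 0.5 * 1.000000 * 21.563859
= 10.7819

10.7819


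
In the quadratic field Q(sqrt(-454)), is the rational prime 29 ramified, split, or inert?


K = Q(sqrt(-454)). Since d mod 4 = 2, disc(K) = -1816.
Check p | disc: -1816 mod 29 = 11.
p does not divide disc. Compute Legendre symbol (d/p):
10^((29-1)/2) mod 29 = -1
(d/p) = -1, so p is inert: (p) stays prime with e=1, f=2, g=1.
Therefore p is inert.

inert


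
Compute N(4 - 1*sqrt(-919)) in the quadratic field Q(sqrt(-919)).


N(a + b*sqrt(d)) = a^2 - d*b^2
= (4)^2 - (-919)*(-1)^2
= 16 + 919
= 935

935


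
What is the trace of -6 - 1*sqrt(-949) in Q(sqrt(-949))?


Tr(a + b*sqrt(d)) = (a + b*sqrt(d)) + (a - b*sqrt(d)) = 2a
= 2 * (-6)
= -12

-12


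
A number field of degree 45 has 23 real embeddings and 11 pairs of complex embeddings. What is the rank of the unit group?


By Dirichlet's unit theorem:
rank = r1 + r2 - 1
= 23 + 11 - 1
= 33

33


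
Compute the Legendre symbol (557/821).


p = 821 is prime, so compute (557/821) with the reciprocity algorithm (Jacobi-symbol steps: pull out 2s via (2/n), flip via reciprocity, reduce):
  reciprocity: (557/821) -> +(821/557)
  reduce: (264/557)
  pull out 2: (2/557) = -1  (since 557 mod 8 = 5)
  pull out 2: (2/557) = -1  (since 557 mod 8 = 5)
  pull out 2: (2/557) = -1  (since 557 mod 8 = 5)
  reciprocity: (33/557) -> +(557/33)
  reduce: (29/33)
  reciprocity: (29/33) -> +(33/29)
  reduce: (4/29)
  pull out 2: (2/29) = -1  (since 29 mod 8 = 5)
  pull out 2: (2/29) = -1  (since 29 mod 8 = 5)
  (1/29) = 1
Product of signs = -1
(557/821) = -1

-1


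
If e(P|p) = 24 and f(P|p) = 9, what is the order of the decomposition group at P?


|D_P| = e * f
= 24 * 9
= 216

216


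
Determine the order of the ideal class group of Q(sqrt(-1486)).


K = Q(sqrt(-1486)). d mod 4 = 2, so D = disc(K) = 4d = -5944
h(K) equals the number of primitive reduced positive-definite forms (a, b, c) = a*x^2 + b*x*y + c*y^2 with b^2 - 4ac = D,
where reduced means |b| <= a <= c, with b >= 0 whenever |b| = a or a = c, and primitive means gcd(a, b, c) = 1.
Reduced forces 3a^2 <= |D| = 5944, so 1 <= a <= 44; b must have the parity of D, and c = (b^2 - D)/(4a) must be an integer >= a.
Enumerate a = 1..44, b in [-a, a]:
  a=1: (1, 0, 1486)  [1]
  a=2: (2, 0, 743)  [1]
  a=3..4: none
  a=5: (5, -4, 298), (5, 4, 298)  [2]
  a=6..9: none
  a=10: (10, -4, 149), (10, 4, 149)  [2]
  a=11..12: none
  a=13: (13, -6, 115), (13, 6, 115)  [2]
  a=14..22: none
  a=23: (23, -6, 65), (23, 6, 65)  [2]
  a=24: none
  a=25: (25, -16, 62), (25, 16, 62)  [2]
  a=26: (26, -20, 61), (26, 20, 61)  [2]
  a=27..28: none
  a=29: (29, -28, 58), (29, 28, 58)  [2]
  a=30: none
  a=31: (31, -16, 50), (31, 16, 50)  [2]
  a=32..40: none
  a=41: (41, -40, 46), (41, 40, 46)  [2]
  a=42..44: none
Total reduced forms: 1 + 1 + 2 + 2 + 2 + 2 + 2 + 2 + 2 + 2 + 2 = 20
h = 20

20


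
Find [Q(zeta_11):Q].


The degree equals Euler's totient phi(11).
11 = 11
phi(11) = 10

10


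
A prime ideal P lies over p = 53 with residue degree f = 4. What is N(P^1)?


N(P^a) = p^(a*f)
= 53^(1*4)
= 53^4
= 7890481

7890481


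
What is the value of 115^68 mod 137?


p = 137 is prime and the exponent is (p-1)/2 = 68, so by Euler's criterion 115^68 = (115/137) = +1 or -1 mod 137.
Compute by square-and-multiply:
  68 = 64 + 4 (binary 1000100)
  Repeated squaring mod 137: 115^1 = 115, 115^2 = 73, 115^4 = 123, 115^8 = 59, 115^16 = 56, 115^32 = 122, 115^64 = 88
  115^68 = 115^64 * 115^4 = 88 * 123 mod 137
    88 * 123 = 10824 = 1 mod 137
  115^68 = 1 mod 137
Result 1: 115 is a quadratic residue mod 137.
115^68 mod 137 = 1

1


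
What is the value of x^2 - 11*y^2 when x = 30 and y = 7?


x^2 - d*y^2
= 30^2 - 11*7^2
= 900 - 539
= 361

361


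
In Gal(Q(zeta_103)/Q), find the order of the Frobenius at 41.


The Frobenius at p in Gal(Q(zeta_n)/Q) = (Z/nZ)* is the class of p, so its order is ord_103(41), the smallest k >= 1 with 41^k = 1 mod 103.
n = 103 = 103, phi(103) = 102; the order divides phi(n).
Divisors of 102: 1, 2, 3, 6, 17, 34, 51, 102
Repeated squaring mod 103: 41^1 = 41, 41^2 = 33, 41^4 = 59, 41^8 = 82, 41^16 = 29, 41^32 = 17, 41^64 = 83
Test divisors in increasing order:
  k=1: 41^1 = 41 mod 103
  k=2: 41^2 = 33 mod 103
  k=3: 41^3 = 33 * 41 = 14 mod 103
  k=6: 41^6 = 59 * 33 = 93 mod 103
  k=17: 41^17 = 29 * 41 = 56 mod 103
  k=34: 41^34 = 17 * 33 = 46 mod 103
  k=51: 41^51 = 17 * 29 * 33 * 41 = 1 mod 103  <- first divisor giving 1
Order = 51

51


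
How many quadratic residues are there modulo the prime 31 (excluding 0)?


For prime p, the number of non-zero quadratic residues is (p-1)/2.
= (31-1)/2
= 15

15


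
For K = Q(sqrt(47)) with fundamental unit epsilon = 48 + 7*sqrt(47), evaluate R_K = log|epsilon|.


epsilon = 48 + 7*sqrt(47)
= 95.9896
R = ln(95.9896)
= 4.5642

4.5642


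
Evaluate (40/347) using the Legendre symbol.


p = 347 is prime, so compute (40/347) with the reciprocity algorithm (Jacobi-symbol steps: pull out 2s via (2/n), flip via reciprocity, reduce):
  pull out 2: (2/347) = -1  (since 347 mod 8 = 3)
  pull out 2: (2/347) = -1  (since 347 mod 8 = 3)
  pull out 2: (2/347) = -1  (since 347 mod 8 = 3)
  reciprocity: (5/347) -> +(347/5)
  reduce: (2/5)
  pull out 2: (2/5) = -1  (since 5 mod 8 = 5)
  (1/5) = 1
Product of signs = 1
(40/347) = 1

1


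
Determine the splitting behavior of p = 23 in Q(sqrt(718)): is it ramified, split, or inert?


K = Q(sqrt(718)). Since d mod 4 = 2, disc(K) = 2872.
Check p | disc: 2872 mod 23 = 20.
p does not divide disc. Compute Legendre symbol (d/p):
5^((23-1)/2) mod 23 = -1
(d/p) = -1, so p is inert: (p) stays prime with e=1, f=2, g=1.
Therefore p is inert.

inert


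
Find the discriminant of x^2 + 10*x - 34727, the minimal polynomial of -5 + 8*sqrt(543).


The element -5 + 8*sqrt(543) has minimal polynomial:
x^2 + 10*x - 34727
Discriminant = (10)^2 - 4*(-34727)
= 100 + 138908
= 139008

139008


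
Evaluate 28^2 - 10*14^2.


x^2 - d*y^2
= 28^2 - 10*14^2
= 784 - 1960
= -1176

-1176


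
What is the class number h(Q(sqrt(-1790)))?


K = Q(sqrt(-1790)). d mod 4 = 2, so D = disc(K) = 4d = -7160
h(K) equals the number of primitive reduced positive-definite forms (a, b, c) = a*x^2 + b*x*y + c*y^2 with b^2 - 4ac = D,
where reduced means |b| <= a <= c, with b >= 0 whenever |b| = a or a = c, and primitive means gcd(a, b, c) = 1.
Reduced forces 3a^2 <= |D| = 7160, so 1 <= a <= 48; b must have the parity of D, and c = (b^2 - D)/(4a) must be an integer >= a.
Enumerate a = 1..48, b in [-a, a]:
  a=1: (1, 0, 1790)  [1]
  a=2: (2, 0, 895)  [1]
  a=3: (3, -2, 597), (3, 2, 597)  [2]
  a=4: none
  a=5: (5, 0, 358)  [1]
  a=6: (6, -4, 299), (6, 4, 299)  [2]
  a=7: (7, -6, 257), (7, 6, 257)  [2]
  a=8: none
  a=9: (9, -2, 199), (9, 2, 199)  [2]
  a=10: (10, 0, 179)  [1]
  a=11: (11, -10, 165), (11, 10, 165)  [2]
  a=12: none
  a=13: (13, -4, 138), (13, 4, 138)  [2]
  a=14: (14, -8, 129), (14, 8, 129)  [2]
  a=15: (15, -10, 121), (15, 10, 121)  [2]
  a=16..17: none
  a=18: (18, -16, 103), (18, 16, 103)  [2]
  a=19..20: none
  a=21: (21, -20, 90), (21, -8, 86), (21, 8, 86), (21, 20, 90)  [4]
  a=22: (22, -12, 83), (22, 12, 83)  [2]
  a=23: (23, -4, 78), (23, 4, 78)  [2]
  a=24..25: none
  a=26: (26, -4, 69), (26, 4, 69)  [2]
  a=27: (27, -20, 70), (27, 20, 70)  [2]
  a=28..29: none
  a=30: (30, -20, 63), (30, 20, 63)  [2]
  a=31: (31, -30, 65), (31, 30, 65)  [2]
  a=32: none
  a=33: (33, -32, 62), (33, -10, 55), (33, 10, 55), (33, 32, 62)  [4]
  a=34: none
  a=35: (35, -20, 54), (35, 20, 54)  [2]
  a=36..38: none
  a=39: (39, -22, 49), (39, -4, 46), (39, 4, 46), (39, 22, 49)  [4]
  a=40..41: none
  a=42: (42, -20, 45), (42, -8, 43), (42, 8, 43), (42, 20, 45)  [4]
  a=43..48: none
Total reduced forms: 1 + 1 + 2 + 1 + 2 + 2 + 2 + 1 + 2 + 2 + 2 + 2 + 2 + 4 + 2 + 2 + 2 + 2 + 2 + 2 + 4 + 2 + 4 + 4 = 52
h = 52

52


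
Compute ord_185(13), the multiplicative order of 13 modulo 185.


We want ord_185(13), the smallest k >= 1 with 13^k = 1 mod 185.
n = 185 = 5 * 37, phi(185) = 144; the order divides phi(n).
Divisors of 144: 1, 2, 3, 4, 6, 8, 9, 12, 16, 18, 24, 36, 48, 72, 144
Repeated squaring mod 185: 13^1 = 13, 13^2 = 169, 13^4 = 71, 13^8 = 46, 13^16 = 81, 13^32 = 86, 13^64 = 181, 13^128 = 16
Test divisors in increasing order:
  k=1: 13^1 = 13 mod 185
  k=2: 13^2 = 169 mod 185
  k=3: 13^3 = 169 * 13 = 162 mod 185
  k=4: 13^4 = 71 mod 185
  k=6: 13^6 = 71 * 169 = 159 mod 185
  k=8: 13^8 = 46 mod 185
  k=9: 13^9 = 46 * 13 = 43 mod 185
  k=12: 13^12 = 46 * 71 = 121 mod 185
  k=16: 13^16 = 81 mod 185
  k=18: 13^18 = 81 * 169 = 184 mod 185
  k=24: 13^24 = 81 * 46 = 26 mod 185
  k=36: 13^36 = 86 * 71 = 1 mod 185  <- first divisor giving 1
Order = 36

36


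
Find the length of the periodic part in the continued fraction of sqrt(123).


Run the CF algorithm for sqrt(123).
a_0 = floor(sqrt(123)) = 11; set m_0=0, q_0=1.
Recurrence: m' = q*a - m,  q' = (d - m'^2)/q,  a' = floor((a_0 + m')/q').
  step 1: m=11, q=2, a=11
  step 2: m=11, q=1, a=22
a_2 = 2*a_0 = 22, so the period closes here.
sqrt(123) = [11; 11, 22]
Period length = 2

2


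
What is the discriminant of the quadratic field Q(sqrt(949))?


For K = Q(sqrt(d)) with d squarefree: disc(K) = d if d = 1 mod 4, and disc(K) = 4d if d = 2 or 3 mod 4.
Here d = 949, and d mod 4 = 1.
d = 1 mod 4 (O_K = Z[(1+sqrt(d))/2]), so disc(K) = d = 949

949


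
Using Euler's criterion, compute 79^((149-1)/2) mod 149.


p = 149 is prime and the exponent is (p-1)/2 = 74, so by Euler's criterion 79^74 = (79/149) = +1 or -1 mod 149.
Compute by square-and-multiply:
  74 = 64 + 8 + 2 (binary 1001010)
  Repeated squaring mod 149: 79^1 = 79, 79^2 = 132, 79^4 = 140, 79^8 = 81, 79^16 = 5, 79^32 = 25, 79^64 = 29
  79^74 = 79^64 * 79^8 * 79^2 = 29 * 81 * 132 mod 149
    29 * 81 = 2349 = 114 mod 149
    114 * 132 = 15048 = 148 mod 149
  79^74 = 148 mod 149
Result 148 = p - 1 = -1 mod 149: 79 is a quadratic non-residue mod 149. As a residue in [0, p-1] the value is 148.
79^74 mod 149 = 148

148


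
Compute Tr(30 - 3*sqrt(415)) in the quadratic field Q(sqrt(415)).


Tr(a + b*sqrt(d)) = (a + b*sqrt(d)) + (a - b*sqrt(d)) = 2a
= 2 * (30)
= 60

60


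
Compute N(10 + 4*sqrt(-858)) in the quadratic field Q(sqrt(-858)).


N(a + b*sqrt(d)) = a^2 - d*b^2
= (10)^2 - (-858)*(4)^2
= 100 + 13728
= 13828

13828


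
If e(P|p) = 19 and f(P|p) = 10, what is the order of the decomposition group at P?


|D_P| = e * f
= 19 * 10
= 190

190


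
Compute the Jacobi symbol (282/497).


Compute (282/497) via quadratic reciprocity:
  pull out 2: (2/497) = +1  (since 497 mod 8 = 1)
  reciprocity: (141/497) -> +(497/141)
  reduce: (74/141)
  pull out 2: (2/141) = -1  (since 141 mod 8 = 5)
  reciprocity: (37/141) -> +(141/37)
  reduce: (30/37)
  pull out 2: (2/37) = -1  (since 37 mod 8 = 5)
  reciprocity: (15/37) -> +(37/15)
  reduce: (7/15)
  reciprocity: (7/15) -> -(15/7)
  reduce: (1/7)
  (1/7) = 1
Product of signs = -1

-1


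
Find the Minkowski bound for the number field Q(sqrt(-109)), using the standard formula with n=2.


d = -109, d mod 4 = 3, so disc(K) = 4d = -436; |disc(K)| = 436
Imaginary quadratic field, so n = 2, s = r2 = 1, r1 = 0
M = (n!/n^n) * (4/pi)^s * sqrt(|disc(K)|) = (2!/2^2) * (4/pi)^1 * sqrt(436)
= 0.5 * 1.273240 * 20.880613
= 13.2930

13.2930


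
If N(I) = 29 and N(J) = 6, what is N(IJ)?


N(IJ) = N(I) * N(J)
= 29 * 6
= 174

174


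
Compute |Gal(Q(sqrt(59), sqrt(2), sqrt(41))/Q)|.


The 3 square roots of distinct primes are multiplicatively independent over Q,
so [K:Q] = 2^3 and Gal(K/Q) is isomorphic to (Z/2Z)^3.
|Gal| = 2^3 = 8

8


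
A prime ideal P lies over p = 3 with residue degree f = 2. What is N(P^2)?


N(P^a) = p^(a*f)
= 3^(2*2)
= 3^4
= 81

81


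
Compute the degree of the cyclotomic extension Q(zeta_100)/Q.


The degree equals Euler's totient phi(100).
100 = 2^2 * 5^2
phi(100) = 40

40


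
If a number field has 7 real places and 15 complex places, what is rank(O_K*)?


By Dirichlet's unit theorem:
rank = r1 + r2 - 1
= 7 + 15 - 1
= 21

21


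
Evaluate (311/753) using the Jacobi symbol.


Compute (311/753) via quadratic reciprocity:
  reciprocity: (311/753) -> +(753/311)
  reduce: (131/311)
  reciprocity: (131/311) -> -(311/131)
  reduce: (49/131)
  reciprocity: (49/131) -> +(131/49)
  reduce: (33/49)
  reciprocity: (33/49) -> +(49/33)
  reduce: (16/33)
  pull out 2: (2/33) = +1  (since 33 mod 8 = 1)
  pull out 2: (2/33) = +1  (since 33 mod 8 = 1)
  pull out 2: (2/33) = +1  (since 33 mod 8 = 1)
  pull out 2: (2/33) = +1  (since 33 mod 8 = 1)
  (1/33) = 1
Product of signs = -1

-1


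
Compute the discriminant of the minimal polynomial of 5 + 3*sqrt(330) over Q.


The element 5 + 3*sqrt(330) has minimal polynomial:
x^2 - 10*x - 2945
Discriminant = (-10)^2 - 4*(-2945)
= 100 + 11780
= 11880

11880


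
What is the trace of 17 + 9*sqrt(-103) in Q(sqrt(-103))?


Tr(a + b*sqrt(d)) = (a + b*sqrt(d)) + (a - b*sqrt(d)) = 2a
= 2 * (17)
= 34

34


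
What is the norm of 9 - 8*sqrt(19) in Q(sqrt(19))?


N(a + b*sqrt(d)) = a^2 - d*b^2
= (9)^2 - (19)*(-8)^2
= 81 - 1216
= -1135

-1135


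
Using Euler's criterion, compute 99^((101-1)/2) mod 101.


p = 101 is prime and the exponent is (p-1)/2 = 50, so by Euler's criterion 99^50 = (99/101) = +1 or -1 mod 101.
Compute by square-and-multiply:
  50 = 32 + 16 + 2 (binary 110010)
  Repeated squaring mod 101: 99^1 = 99, 99^2 = 4, 99^4 = 16, 99^8 = 54, 99^16 = 88, 99^32 = 68
  99^50 = 99^32 * 99^16 * 99^2 = 68 * 88 * 4 mod 101
    68 * 88 = 5984 = 25 mod 101
    25 * 4 = 100 = 100 mod 101
  99^50 = 100 mod 101
Result 100 = p - 1 = -1 mod 101: 99 is a quadratic non-residue mod 101. As a residue in [0, p-1] the value is 100.
99^50 mod 101 = 100

100


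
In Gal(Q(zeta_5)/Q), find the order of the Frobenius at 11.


The Frobenius at p in Gal(Q(zeta_n)/Q) = (Z/nZ)* is the class of p, so its order is ord_5(11), the smallest k >= 1 with 11^k = 1 mod 5.
n = 5 = 5, phi(5) = 4; the order divides phi(n).
Divisors of 4: 1, 2, 4
Repeated squaring mod 5: 11^1 = 1, 11^2 = 1, 11^4 = 1
Test divisors in increasing order:
  k=1: 11^1 = 1 mod 5  <- first divisor giving 1
Order = 1

1


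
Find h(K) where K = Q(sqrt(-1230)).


K = Q(sqrt(-1230)). d mod 4 = 2, so D = disc(K) = 4d = -4920
h(K) equals the number of primitive reduced positive-definite forms (a, b, c) = a*x^2 + b*x*y + c*y^2 with b^2 - 4ac = D,
where reduced means |b| <= a <= c, with b >= 0 whenever |b| = a or a = c, and primitive means gcd(a, b, c) = 1.
Reduced forces 3a^2 <= |D| = 4920, so 1 <= a <= 40; b must have the parity of D, and c = (b^2 - D)/(4a) must be an integer >= a.
Enumerate a = 1..40, b in [-a, a]:
  a=1: (1, 0, 1230)  [1]
  a=2: (2, 0, 615)  [1]
  a=3: (3, 0, 410)  [1]
  a=4: none
  a=5: (5, 0, 246)  [1]
  a=6: (6, 0, 205)  [1]
  a=7: (7, -6, 177), (7, 6, 177)  [2]
  a=8..9: none
  a=10: (10, 0, 123)  [1]
  a=11..13: none
  a=14: (14, -8, 89), (14, 8, 89)  [2]
  a=15: (15, 0, 82)  [1]
  a=16..18: none
  a=19: (19, -18, 69), (19, 18, 69)  [2]
  a=20: none
  a=21: (21, -6, 59), (21, 6, 59)  [2]
  a=22: none
  a=23: (23, -18, 57), (23, 18, 57)  [2]
  a=24..29: none
  a=30: (30, 0, 41)  [1]
  a=31: (31, -28, 46), (31, 28, 46)  [2]
  a=32..34: none
  a=35: (35, -20, 38), (35, 20, 38)  [2]
  a=36: none
  a=37: (37, -36, 42), (37, 36, 42)  [2]
  a=38..40: none
Total reduced forms: 1 + 1 + 1 + 1 + 1 + 2 + 1 + 2 + 1 + 2 + 2 + 2 + 1 + 2 + 2 + 2 = 24
h = 24

24


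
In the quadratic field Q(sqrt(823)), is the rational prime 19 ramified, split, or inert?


K = Q(sqrt(823)). Since d mod 4 = 3, disc(K) = 3292.
Check p | disc: 3292 mod 19 = 5.
p does not divide disc. Compute Legendre symbol (d/p):
6^((19-1)/2) mod 19 = 1
(d/p) = 1, so p splits: (p) = P*P' with e=1, f=1, g=2.
Therefore p is split.

split


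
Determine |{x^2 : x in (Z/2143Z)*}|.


For prime p, the number of non-zero quadratic residues is (p-1)/2.
= (2143-1)/2
= 1071

1071


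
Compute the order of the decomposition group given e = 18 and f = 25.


|D_P| = e * f
= 18 * 25
= 450

450


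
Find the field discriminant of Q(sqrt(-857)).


For K = Q(sqrt(d)) with d squarefree: disc(K) = d if d = 1 mod 4, and disc(K) = 4d if d = 2 or 3 mod 4.
Here d = -857, and d mod 4 = 3.
d = 3 mod 4, not 1 (O_K = Z[sqrt(d)]), so disc(K) = 4d = 4 * (-857) = -3428

-3428


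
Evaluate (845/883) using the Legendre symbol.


p = 883 is prime, so compute (845/883) with the reciprocity algorithm (Jacobi-symbol steps: pull out 2s via (2/n), flip via reciprocity, reduce):
  reciprocity: (845/883) -> +(883/845)
  reduce: (38/845)
  pull out 2: (2/845) = -1  (since 845 mod 8 = 5)
  reciprocity: (19/845) -> +(845/19)
  reduce: (9/19)
  reciprocity: (9/19) -> +(19/9)
  reduce: (1/9)
  (1/9) = 1
Product of signs = -1
(845/883) = -1

-1


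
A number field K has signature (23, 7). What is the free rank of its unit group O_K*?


By Dirichlet's unit theorem:
rank = r1 + r2 - 1
= 23 + 7 - 1
= 29

29


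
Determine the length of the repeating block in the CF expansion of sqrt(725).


Run the CF algorithm for sqrt(725).
a_0 = floor(sqrt(725)) = 26; set m_0=0, q_0=1.
Recurrence: m' = q*a - m,  q' = (d - m'^2)/q,  a' = floor((a_0 + m')/q').
  step 1: m=26, q=49, a=1
  step 2: m=23, q=4, a=12
  step 3: m=25, q=25, a=2
  step 4: m=25, q=4, a=12
  step 5: m=23, q=49, a=1
  step 6: m=26, q=1, a=52
a_6 = 2*a_0 = 52, so the period closes here.
sqrt(725) = [26; 1, 12, 2, 12, 1, 52]
Period length = 6

6


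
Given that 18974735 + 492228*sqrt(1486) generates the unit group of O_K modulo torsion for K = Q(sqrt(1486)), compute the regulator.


epsilon = 18974735 + 492228*sqrt(1486)
= 3.7949e+07
R = ln(3.7949e+07)
= 17.4518

17.4518


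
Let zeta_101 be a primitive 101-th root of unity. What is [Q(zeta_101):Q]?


The degree equals Euler's totient phi(101).
101 = 101
phi(101) = 100

100


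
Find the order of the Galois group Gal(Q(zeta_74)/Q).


|Gal(Q(zeta_74)/Q)| = phi(74)
= 36

36


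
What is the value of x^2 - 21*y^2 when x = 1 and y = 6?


x^2 - d*y^2
= 1^2 - 21*6^2
= 1 - 756
= -755

-755


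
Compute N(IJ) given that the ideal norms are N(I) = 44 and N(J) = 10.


N(IJ) = N(I) * N(J)
= 44 * 10
= 440

440


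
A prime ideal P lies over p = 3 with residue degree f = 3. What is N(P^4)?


N(P^a) = p^(a*f)
= 3^(4*3)
= 3^12
= 531441

531441


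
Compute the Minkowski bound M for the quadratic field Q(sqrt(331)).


d = 331, d mod 4 = 3, so disc(K) = 4d = 1324; |disc(K)| = 1324
Real quadratic field, so n = 2, s = r2 = 0, r1 = 2
M = (n!/n^n) * (4/pi)^s * sqrt(|disc(K)|) = (2!/2^2) * (4/pi)^0 * sqrt(1324)
= 0.5 * 1.000000 * 36.386811
= 18.1934

18.1934


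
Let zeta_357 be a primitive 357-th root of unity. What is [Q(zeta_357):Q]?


The degree equals Euler's totient phi(357).
357 = 3 * 7 * 17
phi(357) = 192

192


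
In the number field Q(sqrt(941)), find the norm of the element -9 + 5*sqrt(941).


N(a + b*sqrt(d)) = a^2 - d*b^2
= (-9)^2 - (941)*(5)^2
= 81 - 23525
= -23444

-23444


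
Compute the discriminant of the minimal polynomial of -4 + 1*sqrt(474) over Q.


The element -4 + 1*sqrt(474) has minimal polynomial:
x^2 + 8*x - 458
Discriminant = (8)^2 - 4*(-458)
= 64 + 1832
= 1896

1896


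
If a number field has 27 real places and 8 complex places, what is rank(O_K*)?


By Dirichlet's unit theorem:
rank = r1 + r2 - 1
= 27 + 8 - 1
= 34

34


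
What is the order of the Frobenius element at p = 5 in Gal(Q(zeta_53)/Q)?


The Frobenius at p in Gal(Q(zeta_n)/Q) = (Z/nZ)* is the class of p, so its order is ord_53(5), the smallest k >= 1 with 5^k = 1 mod 53.
n = 53 = 53, phi(53) = 52; the order divides phi(n).
Divisors of 52: 1, 2, 4, 13, 26, 52
Repeated squaring mod 53: 5^1 = 5, 5^2 = 25, 5^4 = 42, 5^8 = 15, 5^16 = 13, 5^32 = 10
Test divisors in increasing order:
  k=1: 5^1 = 5 mod 53
  k=2: 5^2 = 25 mod 53
  k=4: 5^4 = 42 mod 53
  k=13: 5^13 = 15 * 42 * 5 = 23 mod 53
  k=26: 5^26 = 13 * 15 * 25 = 52 mod 53
  k=52: 5^52 = 10 * 13 * 42 = 1 mod 53  <- first divisor giving 1
Order = 52

52


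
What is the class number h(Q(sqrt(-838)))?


K = Q(sqrt(-838)). d mod 4 = 2, so D = disc(K) = 4d = -3352
h(K) equals the number of primitive reduced positive-definite forms (a, b, c) = a*x^2 + b*x*y + c*y^2 with b^2 - 4ac = D,
where reduced means |b| <= a <= c, with b >= 0 whenever |b| = a or a = c, and primitive means gcd(a, b, c) = 1.
Reduced forces 3a^2 <= |D| = 3352, so 1 <= a <= 33; b must have the parity of D, and c = (b^2 - D)/(4a) must be an integer >= a.
Enumerate a = 1..33, b in [-a, a]:
  a=1: (1, 0, 838)  [1]
  a=2: (2, 0, 419)  [1]
  a=3..6: none
  a=7: (7, -6, 121), (7, 6, 121)  [2]
  a=8..10: none
  a=11: (11, -6, 77), (11, 6, 77)  [2]
  a=12..13: none
  a=14: (14, -8, 61), (14, 8, 61)  [2]
  a=15..18: none
  a=19: (19, -12, 46), (19, 12, 46)  [2]
  a=20..21: none
  a=22: (22, -16, 41), (22, 16, 41)  [2]
  a=23: (23, -12, 38), (23, 12, 38)  [2]
  a=24..33: none
Total reduced forms: 1 + 1 + 2 + 2 + 2 + 2 + 2 + 2 = 14
h = 14

14


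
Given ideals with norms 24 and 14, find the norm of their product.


N(IJ) = N(I) * N(J)
= 24 * 14
= 336

336


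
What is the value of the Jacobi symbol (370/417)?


Compute (370/417) via quadratic reciprocity:
  pull out 2: (2/417) = +1  (since 417 mod 8 = 1)
  reciprocity: (185/417) -> +(417/185)
  reduce: (47/185)
  reciprocity: (47/185) -> +(185/47)
  reduce: (44/47)
  pull out 2: (2/47) = +1  (since 47 mod 8 = 7)
  pull out 2: (2/47) = +1  (since 47 mod 8 = 7)
  reciprocity: (11/47) -> -(47/11)
  reduce: (3/11)
  reciprocity: (3/11) -> -(11/3)
  reduce: (2/3)
  pull out 2: (2/3) = -1  (since 3 mod 8 = 3)
  (1/3) = 1
Product of signs = -1

-1


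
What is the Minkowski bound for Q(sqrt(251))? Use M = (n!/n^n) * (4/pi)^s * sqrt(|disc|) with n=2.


d = 251, d mod 4 = 3, so disc(K) = 4d = 1004; |disc(K)| = 1004
Real quadratic field, so n = 2, s = r2 = 0, r1 = 2
M = (n!/n^n) * (4/pi)^s * sqrt(|disc(K)|) = (2!/2^2) * (4/pi)^0 * sqrt(1004)
= 0.5 * 1.000000 * 31.685959
= 15.8430

15.8430


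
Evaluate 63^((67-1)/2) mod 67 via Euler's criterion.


p = 67 is prime and the exponent is (p-1)/2 = 33, so by Euler's criterion 63^33 = (63/67) = +1 or -1 mod 67.
Compute by square-and-multiply:
  33 = 32 + 1 (binary 100001)
  Repeated squaring mod 67: 63^1 = 63, 63^2 = 16, 63^4 = 55, 63^8 = 10, 63^16 = 33, 63^32 = 17
  63^33 = 63^32 * 63^1 = 17 * 63 mod 67
    17 * 63 = 1071 = 66 mod 67
  63^33 = 66 mod 67
Result 66 = p - 1 = -1 mod 67: 63 is a quadratic non-residue mod 67. As a residue in [0, p-1] the value is 66.
63^33 mod 67 = 66

66


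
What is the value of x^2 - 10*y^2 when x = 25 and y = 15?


x^2 - d*y^2
= 25^2 - 10*15^2
= 625 - 2250
= -1625

-1625


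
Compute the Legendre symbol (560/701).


p = 701 is prime, so compute (560/701) with the reciprocity algorithm (Jacobi-symbol steps: pull out 2s via (2/n), flip via reciprocity, reduce):
  pull out 2: (2/701) = -1  (since 701 mod 8 = 5)
  pull out 2: (2/701) = -1  (since 701 mod 8 = 5)
  pull out 2: (2/701) = -1  (since 701 mod 8 = 5)
  pull out 2: (2/701) = -1  (since 701 mod 8 = 5)
  reciprocity: (35/701) -> +(701/35)
  reduce: (1/35)
  (1/35) = 1
Product of signs = 1
(560/701) = 1

1


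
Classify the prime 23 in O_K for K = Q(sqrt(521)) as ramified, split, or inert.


K = Q(sqrt(521)). Since d mod 4 = 1, disc(K) = 521.
Check p | disc: 521 mod 23 = 15.
p does not divide disc. Compute Legendre symbol (d/p):
15^((23-1)/2) mod 23 = -1
(d/p) = -1, so p is inert: (p) stays prime with e=1, f=2, g=1.
Therefore p is inert.

inert


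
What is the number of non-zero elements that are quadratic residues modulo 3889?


For prime p, the number of non-zero quadratic residues is (p-1)/2.
= (3889-1)/2
= 1944

1944
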